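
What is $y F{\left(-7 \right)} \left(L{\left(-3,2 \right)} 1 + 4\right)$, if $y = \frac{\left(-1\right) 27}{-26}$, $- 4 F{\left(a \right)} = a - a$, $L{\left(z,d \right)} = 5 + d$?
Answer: $0$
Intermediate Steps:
$F{\left(a \right)} = 0$ ($F{\left(a \right)} = - \frac{a - a}{4} = \left(- \frac{1}{4}\right) 0 = 0$)
$y = \frac{27}{26}$ ($y = \left(-27\right) \left(- \frac{1}{26}\right) = \frac{27}{26} \approx 1.0385$)
$y F{\left(-7 \right)} \left(L{\left(-3,2 \right)} 1 + 4\right) = \frac{27}{26} \cdot 0 \left(\left(5 + 2\right) 1 + 4\right) = 0 \left(7 \cdot 1 + 4\right) = 0 \left(7 + 4\right) = 0 \cdot 11 = 0$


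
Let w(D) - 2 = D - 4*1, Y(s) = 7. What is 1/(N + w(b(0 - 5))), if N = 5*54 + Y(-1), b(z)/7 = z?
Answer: 1/240 ≈ 0.0041667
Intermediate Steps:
b(z) = 7*z
w(D) = -2 + D (w(D) = 2 + (D - 4*1) = 2 + (D - 4) = 2 + (-4 + D) = -2 + D)
N = 277 (N = 5*54 + 7 = 270 + 7 = 277)
1/(N + w(b(0 - 5))) = 1/(277 + (-2 + 7*(0 - 5))) = 1/(277 + (-2 + 7*(-5))) = 1/(277 + (-2 - 35)) = 1/(277 - 37) = 1/240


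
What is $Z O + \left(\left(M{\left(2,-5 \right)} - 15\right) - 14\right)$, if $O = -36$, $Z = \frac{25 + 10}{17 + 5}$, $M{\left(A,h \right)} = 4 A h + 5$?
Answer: $- \frac{1334}{11} \approx -121.27$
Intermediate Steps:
$M{\left(A,h \right)} = 5 + 4 A h$ ($M{\left(A,h \right)} = 4 A h + 5 = 5 + 4 A h$)
$Z = \frac{35}{22} \approx 1.5909$
$Z O + \left(\left(M{\left(2,-5 \right)} - 15\right) - 14\right) = \frac{35}{22} \left(-36\right) + \left(\left(\left(5 + 4 \cdot 2 \left(-5\right)\right) - 15\right) - 14\right) = - \frac{630}{11} + \left(\left(\left(5 - 40\right) - 15\right) - 14\right) = - \frac{630}{11} - 64 = - \frac{1334}{11}$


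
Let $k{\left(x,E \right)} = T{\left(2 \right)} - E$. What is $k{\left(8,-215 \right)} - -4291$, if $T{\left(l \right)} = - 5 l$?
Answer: $4496$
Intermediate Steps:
$k{\left(x,E \right)} = -10 - E$ ($k{\left(x,E \right)} = \left(-5\right) 2 - E = -10 - E$)
$k{\left(8,-215 \right)} - -4291 = \left(-10 - -215\right) - -4291 = \left(-10 + 215\right) + 4291 = 205 + 4291 = 4496$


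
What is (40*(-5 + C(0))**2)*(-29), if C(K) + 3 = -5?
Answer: -196040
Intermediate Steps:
C(K) = -8 (C(K) = -3 - 5 = -8)
(40*(-5 + C(0))**2)*(-29) = (40*(-5 - 8)**2)*(-29) = (40*(-13)**2)*(-29) = (40*169)*(-29) = 6760*(-29) = -196040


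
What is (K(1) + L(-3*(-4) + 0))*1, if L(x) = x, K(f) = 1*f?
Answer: 13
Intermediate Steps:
K(f) = f
(K(1) + L(-3*(-4) + 0))*1 = (1 + (-3*(-4) + 0))*1 = (1 + (12 + 0))*1 = (1 + 12)*1 = 13*1 = 13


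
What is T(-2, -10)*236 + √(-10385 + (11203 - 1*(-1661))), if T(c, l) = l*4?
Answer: -9440 + √2479 ≈ -9390.2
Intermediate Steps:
T(c, l) = 4*l
T(-2, -10)*236 + √(-10385 + (11203 - 1*(-1661))) = (4*(-10))*236 + √(-10385 + (11203 - 1*(-1661))) = -40*236 + √(-10385 + (11203 + 1661)) = -9440 + √(-10385 + 12864) = -9440 + √2479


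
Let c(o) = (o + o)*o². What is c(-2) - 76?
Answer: -92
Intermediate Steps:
c(o) = 2*o³ (c(o) = (2*o)*o² = 2*o³)
c(-2) - 76 = 2*(-2)³ - 76 = 2*(-8) - 76 = -16 - 76 = -92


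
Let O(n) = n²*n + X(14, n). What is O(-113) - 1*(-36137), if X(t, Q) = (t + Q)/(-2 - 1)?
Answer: -1406727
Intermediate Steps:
X(t, Q) = -Q/3 - t/3 (X(t, Q) = (Q + t)/(-3) = (Q + t)*(-⅓) = -Q/3 - t/3)
O(n) = -14/3 + n³ - n/3 (O(n) = n²*n + (-n/3 - ⅓*14) = n³ + (-n/3 - 14/3) = n³ + (-14/3 - n/3) = -14/3 + n³ - n/3)
O(-113) - 1*(-36137) = (-14/3 + (-113)³ - ⅓*(-113)) - 1*(-36137) = (-14/3 - 1442897 + 113/3) + 36137 = -1442864 + 36137 = -1406727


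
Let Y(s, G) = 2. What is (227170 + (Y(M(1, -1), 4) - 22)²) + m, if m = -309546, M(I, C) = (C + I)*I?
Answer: -81976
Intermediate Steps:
M(I, C) = I*(C + I)
(227170 + (Y(M(1, -1), 4) - 22)²) + m = (227170 + (2 - 22)²) - 309546 = (227170 + (-20)²) - 309546 = (227170 + 400) - 309546 = 227570 - 309546 = -81976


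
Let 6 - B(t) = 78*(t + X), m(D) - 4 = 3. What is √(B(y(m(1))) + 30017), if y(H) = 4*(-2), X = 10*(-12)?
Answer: √40007 ≈ 200.02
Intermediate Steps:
m(D) = 7 (m(D) = 4 + 3 = 7)
X = -120
y(H) = -8
B(t) = 9366 - 78*t (B(t) = 6 - 78*(t - 120) = 6 - 78*(-120 + t) = 6 - (-9360 + 78*t) = 6 + (9360 - 78*t) = 9366 - 78*t)
√(B(y(m(1))) + 30017) = √((9366 - 78*(-8)) + 30017) = √((9366 + 624) + 30017) = √(9990 + 30017) = √40007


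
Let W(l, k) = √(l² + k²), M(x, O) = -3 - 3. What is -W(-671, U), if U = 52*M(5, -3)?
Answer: -√547585 ≈ -739.99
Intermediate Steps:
M(x, O) = -6
U = -312 (U = 52*(-6) = -312)
W(l, k) = √(k² + l²)
-W(-671, U) = -√((-312)² + (-671)²) = -√(97344 + 450241) = -√547585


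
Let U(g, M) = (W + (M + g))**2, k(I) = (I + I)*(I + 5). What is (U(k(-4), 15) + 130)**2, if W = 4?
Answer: 63001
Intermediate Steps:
k(I) = 2*I*(5 + I) (k(I) = (2*I)*(5 + I) = 2*I*(5 + I))
U(g, M) = (4 + M + g)**2 (U(g, M) = (4 + (M + g))**2 = (4 + M + g)**2)
(U(k(-4), 15) + 130)**2 = ((4 + 15 + 2*(-4)*(5 - 4))**2 + 130)**2 = ((4 + 15 + 2*(-4)*1)**2 + 130)**2 = ((4 + 15 - 8)**2 + 130)**2 = (11**2 + 130)**2 = (121 + 130)**2 = 251**2 = 63001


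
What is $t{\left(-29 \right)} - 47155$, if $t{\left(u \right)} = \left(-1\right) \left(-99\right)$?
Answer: $-47056$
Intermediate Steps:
$t{\left(u \right)} = 99$
$t{\left(-29 \right)} - 47155 = 99 - 47155 = -47056$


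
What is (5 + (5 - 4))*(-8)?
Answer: -48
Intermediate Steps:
(5 + (5 - 4))*(-8) = (5 + 1)*(-8) = 6*(-8) = -48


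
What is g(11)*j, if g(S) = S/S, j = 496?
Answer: 496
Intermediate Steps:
g(S) = 1
g(11)*j = 1*496 = 496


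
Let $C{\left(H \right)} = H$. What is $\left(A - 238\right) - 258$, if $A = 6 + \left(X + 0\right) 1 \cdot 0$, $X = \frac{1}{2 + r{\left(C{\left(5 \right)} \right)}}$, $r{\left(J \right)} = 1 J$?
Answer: $-490$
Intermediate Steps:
$r{\left(J \right)} = J$
$X = \frac{1}{7}$ ($X = \frac{1}{2 + 5} = \frac{1}{7} \approx 0.14286$)
$A = 6$ ($A = 6 + \left(\frac{1}{7} + 0\right) 1 \cdot 0 = 6 + \frac{1}{7} \cdot 1 \cdot 0 = 6 + \frac{1}{7} \cdot 0 = 6 + 0 = 6$)
$\left(A - 238\right) - 258 = \left(6 - 238\right) - 258 = -232 - 258 = -490$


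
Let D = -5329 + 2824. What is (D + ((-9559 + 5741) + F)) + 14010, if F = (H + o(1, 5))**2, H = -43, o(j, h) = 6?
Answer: 9056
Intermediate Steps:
F = 1369 (F = (-43 + 6)**2 = (-37)**2 = 1369)
D = -2505
(D + ((-9559 + 5741) + F)) + 14010 = (-2505 + ((-9559 + 5741) + 1369)) + 14010 = (-2505 + (-3818 + 1369)) + 14010 = (-2505 - 2449) + 14010 = -4954 + 14010 = 9056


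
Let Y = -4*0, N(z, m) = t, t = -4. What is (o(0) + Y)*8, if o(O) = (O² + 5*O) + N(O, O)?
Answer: -32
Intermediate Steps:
N(z, m) = -4
Y = 0
o(O) = -4 + O² + 5*O (o(O) = (O² + 5*O) - 4 = -4 + O² + 5*O)
(o(0) + Y)*8 = ((-4 + 0² + 5*0) + 0)*8 = ((-4 + 0 + 0) + 0)*8 = (-4 + 0)*8 = -4*8 = -32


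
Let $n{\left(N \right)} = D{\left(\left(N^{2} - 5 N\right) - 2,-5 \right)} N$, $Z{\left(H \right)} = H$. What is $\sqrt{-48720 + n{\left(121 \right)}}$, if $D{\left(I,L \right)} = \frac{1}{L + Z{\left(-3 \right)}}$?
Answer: $\frac{i \sqrt{779762}}{4} \approx 220.76 i$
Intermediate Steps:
$D{\left(I,L \right)} = \frac{1}{-3 + L}$ ($D{\left(I,L \right)} = \frac{1}{L - 3} = \frac{1}{-3 + L}$)
$n{\left(N \right)} = - \frac{N}{8}$ ($n{\left(N \right)} = \frac{N}{-3 - 5} = \frac{N}{-8} = - \frac{N}{8}$)
$\sqrt{-48720 + n{\left(121 \right)}} = \sqrt{-48720 - \frac{121}{8}} = \sqrt{- \frac{389881}{8}} = \frac{i \sqrt{779762}}{4}$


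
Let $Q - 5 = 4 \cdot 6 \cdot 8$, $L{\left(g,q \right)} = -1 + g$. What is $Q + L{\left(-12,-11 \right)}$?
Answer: $184$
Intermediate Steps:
$Q = 197$ ($Q = 5 + 4 \cdot 6 \cdot 8 = 5 + 24 \cdot 8 = 5 + 192 = 197$)
$Q + L{\left(-12,-11 \right)} = 197 - 13 = 184$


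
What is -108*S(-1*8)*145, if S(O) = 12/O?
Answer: 23490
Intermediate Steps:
-108*S(-1*8)*145 = -1296/((-1*8))*145 = -1296/(-8)*145 = -1296*(-1)/8*145 = -108*(-3/2)*145 = 162*145 = 23490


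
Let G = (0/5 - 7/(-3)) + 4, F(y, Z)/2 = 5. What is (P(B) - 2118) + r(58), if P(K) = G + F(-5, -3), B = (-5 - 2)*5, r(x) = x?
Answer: -6131/3 ≈ -2043.7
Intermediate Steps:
B = -35 (B = -7*5 = -35)
F(y, Z) = 10 (F(y, Z) = 2*5 = 10)
G = 19/3 (G = (0*(1/5) - 7*(-1/3)) + 4 = (0 + 7/3) + 4 = 7/3 + 4 = 19/3 ≈ 6.3333)
P(K) = 49/3 (P(K) = 19/3 + 10 = 49/3)
(P(B) - 2118) + r(58) = (49/3 - 2118) + 58 = -6305/3 + 58 = -6131/3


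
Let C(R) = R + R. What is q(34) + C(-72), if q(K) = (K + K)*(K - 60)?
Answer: -1912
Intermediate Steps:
q(K) = 2*K*(-60 + K) (q(K) = (2*K)*(-60 + K) = 2*K*(-60 + K))
C(R) = 2*R
q(34) + C(-72) = 2*34*(-60 + 34) + 2*(-72) = 2*34*(-26) - 144 = -1768 - 144 = -1912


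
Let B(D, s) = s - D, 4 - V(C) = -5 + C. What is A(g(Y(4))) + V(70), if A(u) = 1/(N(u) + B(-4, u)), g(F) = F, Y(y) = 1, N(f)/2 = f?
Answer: -426/7 ≈ -60.857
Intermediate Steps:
N(f) = 2*f
V(C) = 9 - C (V(C) = 4 - (-5 + C) = 4 + (5 - C) = 9 - C)
A(u) = 1/(4 + 3*u) (A(u) = 1/(2*u + (u - 1*(-4))) = 1/(2*u + (u + 4)) = 1/(2*u + (4 + u)) = 1/(4 + 3*u))
A(g(Y(4))) + V(70) = 1/(4 + 3*1) + (9 - 1*70) = 1/(4 + 3) + (9 - 70) = 1/7 - 61 = ⅐ - 61 = -426/7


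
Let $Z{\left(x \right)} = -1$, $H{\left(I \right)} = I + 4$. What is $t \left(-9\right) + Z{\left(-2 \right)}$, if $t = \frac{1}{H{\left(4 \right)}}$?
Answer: $- \frac{17}{8} \approx -2.125$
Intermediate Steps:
$H{\left(I \right)} = 4 + I$
$t = \frac{1}{8}$ ($t = \frac{1}{4 + 4} = \frac{1}{8} \approx 0.125$)
$t \left(-9\right) + Z{\left(-2 \right)} = \frac{1}{8} \left(-9\right) - 1 = - \frac{9}{8} - 1 = - \frac{17}{8}$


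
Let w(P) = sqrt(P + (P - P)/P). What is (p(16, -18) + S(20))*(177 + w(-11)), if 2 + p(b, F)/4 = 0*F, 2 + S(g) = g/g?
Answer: -1593 - 9*I*sqrt(11) ≈ -1593.0 - 29.85*I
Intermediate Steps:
w(P) = sqrt(P) (w(P) = sqrt(P + 0/P) = sqrt(P + 0) = sqrt(P))
S(g) = -1 (S(g) = -2 + g/g = -2 + 1 = -1)
p(b, F) = -8 (p(b, F) = -8 + 4*(0*F) = -8 + 4*0 = -8 + 0 = -8)
(p(16, -18) + S(20))*(177 + w(-11)) = (-8 - 1)*(177 + sqrt(-11)) = -9*(177 + I*sqrt(11)) = -1593 - 9*I*sqrt(11)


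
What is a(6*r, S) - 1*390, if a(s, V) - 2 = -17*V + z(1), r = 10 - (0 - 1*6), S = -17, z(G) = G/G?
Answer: -98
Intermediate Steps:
z(G) = 1
r = 16 (r = 10 - (0 - 6) = 10 - 1*(-6) = 10 + 6 = 16)
a(s, V) = 3 - 17*V (a(s, V) = 2 + (-17*V + 1) = 2 + (1 - 17*V) = 3 - 17*V)
a(6*r, S) - 1*390 = (3 - 17*(-17)) - 1*390 = (3 + 289) - 390 = 292 - 390 = -98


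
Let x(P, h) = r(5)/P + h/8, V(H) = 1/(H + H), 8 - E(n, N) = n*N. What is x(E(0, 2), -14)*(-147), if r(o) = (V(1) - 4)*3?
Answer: 7203/16 ≈ 450.19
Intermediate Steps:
E(n, N) = 8 - N*n (E(n, N) = 8 - n*N = 8 - N*n)
V(H) = 1/(2*H)
r(o) = -21/2 (r(o) = ((½)/1 - 4)*3 = ((½)*1 - 4)*3 = (½ - 4)*3 = -7/2*3 = -21/2)
x(P, h) = -21/(2*P) + h/8
x(E(0, 2), -14)*(-147) = ((-84 + (8 - 1*2*0)*(-14))/(8*(8 - 1*2*0)))*(-147) = ((-84 + (8 + 0)*(-14))/(8*(8 + 0)))*(-147) = ((⅛)*(-84 + 8*(-14))/8)*(-147) = ((⅛)*(⅛)*(-84 - 112))*(-147) = ((⅛)*(⅛)*(-196))*(-147) = -49/16*(-147) = 7203/16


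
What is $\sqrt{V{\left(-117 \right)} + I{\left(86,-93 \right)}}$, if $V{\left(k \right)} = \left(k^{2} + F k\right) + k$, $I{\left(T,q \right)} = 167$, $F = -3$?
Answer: $\sqrt{14090} \approx 118.7$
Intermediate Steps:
$V{\left(k \right)} = k^{2} - 2 k$ ($V{\left(k \right)} = \left(k^{2} - 3 k\right) + k = k^{2} - 2 k$)
$\sqrt{V{\left(-117 \right)} + I{\left(86,-93 \right)}} = \sqrt{- 117 \left(-2 - 117\right) + 167} = \sqrt{\left(-117\right) \left(-119\right) + 167} = \sqrt{13923 + 167} = \sqrt{14090}$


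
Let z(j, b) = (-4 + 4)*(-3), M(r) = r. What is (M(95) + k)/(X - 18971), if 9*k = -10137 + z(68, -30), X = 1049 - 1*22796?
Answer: 1547/61077 ≈ 0.025329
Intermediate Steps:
X = -21747 (X = 1049 - 22796 = -21747)
z(j, b) = 0 (z(j, b) = 0*(-3) = 0)
k = -3379/3 (k = (-10137 + 0)/9 = (⅑)*(-10137) = -3379/3 ≈ -1126.3)
(M(95) + k)/(X - 18971) = (95 - 3379/3)/(-21747 - 18971) = -3094/3/(-40718) = -3094/3*(-1/40718) = 1547/61077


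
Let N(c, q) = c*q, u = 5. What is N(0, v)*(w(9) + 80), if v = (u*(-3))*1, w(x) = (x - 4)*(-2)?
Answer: 0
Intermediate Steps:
w(x) = 8 - 2*x (w(x) = (-4 + x)*(-2) = 8 - 2*x)
v = -15 (v = (5*(-3))*1 = -15*1 = -15)
N(0, v)*(w(9) + 80) = (0*(-15))*((8 - 2*9) + 80) = 0*((8 - 18) + 80) = 0*(-10 + 80) = 0*70 = 0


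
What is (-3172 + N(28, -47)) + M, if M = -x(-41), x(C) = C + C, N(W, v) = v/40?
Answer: -123647/40 ≈ -3091.2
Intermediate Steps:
N(W, v) = v/40 (N(W, v) = v*(1/40) = v/40)
x(C) = 2*C
M = 82 (M = -2*(-41) = -1*(-82) = 82)
(-3172 + N(28, -47)) + M = (-3172 + (1/40)*(-47)) + 82 = (-3172 - 47/40) + 82 = -126927/40 + 82 = -123647/40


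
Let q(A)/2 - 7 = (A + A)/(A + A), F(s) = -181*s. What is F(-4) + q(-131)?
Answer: 740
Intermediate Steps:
q(A) = 16 (q(A) = 14 + 2*((A + A)/(A + A)) = 14 + 2*((2*A)/((2*A))) = 14 + 2*((2*A)*(1/(2*A))) = 14 + 2*1 = 14 + 2 = 16)
F(-4) + q(-131) = -181*(-4) + 16 = 724 + 16 = 740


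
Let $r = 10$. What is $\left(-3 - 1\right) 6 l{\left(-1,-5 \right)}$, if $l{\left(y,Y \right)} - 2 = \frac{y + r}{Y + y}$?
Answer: $-12$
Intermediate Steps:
$l{\left(y,Y \right)} = 2 + \frac{10 + y}{Y + y}$ ($l{\left(y,Y \right)} = 2 + \frac{y + 10}{Y + y} = 2 + \frac{10 + y}{Y + y}$)
$\left(-3 - 1\right) 6 l{\left(-1,-5 \right)} = \left(-3 - 1\right) 6 \frac{10 + 2 \left(-5\right) + 3 \left(-1\right)}{-5 - 1} = \left(-4\right) 6 \frac{10 - 10 - 3}{-6} = - 24 \left(\left(- \frac{1}{6}\right) \left(-3\right)\right) = \left(-24\right) \frac{1}{2} = -12$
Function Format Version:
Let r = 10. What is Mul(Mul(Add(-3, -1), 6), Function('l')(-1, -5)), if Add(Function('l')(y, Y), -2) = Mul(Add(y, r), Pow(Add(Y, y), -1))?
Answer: -12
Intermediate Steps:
Function('l')(y, Y) = Add(2, Mul(Pow(Add(Y, y), -1), Add(10, y))) (Function('l')(y, Y) = Add(2, Mul(Add(y, 10), Pow(Add(Y, y), -1))) = Add(2, Mul(Add(10, y), Pow(Add(Y, y), -1))) = Add(2, Mul(Pow(Add(Y, y), -1), Add(10, y))))
Mul(Mul(Add(-3, -1), 6), Function('l')(-1, -5)) = Mul(Mul(Add(-3, -1), 6), Mul(Pow(Add(-5, -1), -1), Add(10, Mul(2, -5), Mul(3, -1)))) = Mul(Mul(-4, 6), Mul(Pow(-6, -1), Add(10, -10, -3))) = Mul(-24, Mul(Rational(-1, 6), -3)) = Mul(-24, Rational(1, 2)) = -12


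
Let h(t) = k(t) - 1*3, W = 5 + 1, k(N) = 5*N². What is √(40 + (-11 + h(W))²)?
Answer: 2*√6899 ≈ 166.12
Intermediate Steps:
W = 6
h(t) = -3 + 5*t² (h(t) = 5*t² - 1*3 = 5*t² - 3 = -3 + 5*t²)
√(40 + (-11 + h(W))²) = √(40 + (-11 + (-3 + 5*6²))²) = √(40 + (-11 + (-3 + 5*36))²) = √(40 + (-11 + (-3 + 180))²) = √(40 + (-11 + 177)²) = √(40 + 166²) = √(40 + 27556) = √27596 = 2*√6899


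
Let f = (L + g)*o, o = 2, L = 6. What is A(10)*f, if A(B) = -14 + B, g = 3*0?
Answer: -48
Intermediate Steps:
g = 0
f = 12 (f = (6 + 0)*2 = 6*2 = 12)
A(10)*f = (-14 + 10)*12 = -4*12 = -48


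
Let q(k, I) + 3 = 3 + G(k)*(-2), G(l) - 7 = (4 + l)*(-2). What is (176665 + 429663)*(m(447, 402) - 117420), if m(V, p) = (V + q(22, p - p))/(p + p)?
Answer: -4770040128742/67 ≈ -7.1195e+10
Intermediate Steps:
G(l) = -1 - 2*l (G(l) = 7 + (4 + l)*(-2) = 7 + (-8 - 2*l) = -1 - 2*l)
q(k, I) = 2 + 4*k (q(k, I) = -3 + (3 + (-1 - 2*k)*(-2)) = -3 + (3 + (2 + 4*k)) = -3 + (5 + 4*k) = 2 + 4*k)
m(V, p) = (90 + V)/(2*p) (m(V, p) = (V + (2 + 4*22))/(p + p) = (V + (2 + 88))/((2*p)) = (V + 90)*(1/(2*p)) = (90 + V)*(1/(2*p)) = (90 + V)/(2*p))
(176665 + 429663)*(m(447, 402) - 117420) = (176665 + 429663)*((1/2)*(90 + 447)/402 - 117420) = 606328*((1/2)*(1/402)*537 - 117420) = 606328*(179/268 - 117420) = 606328*(-31468381/268) = -4770040128742/67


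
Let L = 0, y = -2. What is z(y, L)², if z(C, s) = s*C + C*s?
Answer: 0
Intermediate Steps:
z(C, s) = 2*C*s (z(C, s) = C*s + C*s = 2*C*s)
z(y, L)² = (2*(-2)*0)² = 0² = 0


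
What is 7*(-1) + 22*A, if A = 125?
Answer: 2743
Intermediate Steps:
7*(-1) + 22*A = 7*(-1) + 22*125 = -7 + 2750 = 2743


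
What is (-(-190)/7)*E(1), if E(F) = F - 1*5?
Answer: -760/7 ≈ -108.57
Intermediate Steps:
E(F) = -5 + F (E(F) = F - 5 = -5 + F)
(-(-190)/7)*E(1) = (-(-190)/7)*(-5 + 1) = -(-190)/7*(-4) = -10*(-19/7)*(-4) = (190/7)*(-4) = -760/7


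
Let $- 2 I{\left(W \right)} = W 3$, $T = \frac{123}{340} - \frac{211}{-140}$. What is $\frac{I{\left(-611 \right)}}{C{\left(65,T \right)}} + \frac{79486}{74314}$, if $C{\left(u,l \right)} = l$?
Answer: $\frac{40613113127}{82637168} \approx 491.46$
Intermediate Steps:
$T = \frac{1112}{595}$ ($T = 123 \cdot \frac{1}{340} - - \frac{211}{140} = \frac{123}{340} + \frac{211}{140} = \frac{1112}{595} \approx 1.8689$)
$I{\left(W \right)} = - \frac{3 W}{2}$ ($I{\left(W \right)} = - \frac{W 3}{2} = - \frac{3 W}{2}$)
$\frac{I{\left(-611 \right)}}{C{\left(65,T \right)}} + \frac{79486}{74314} = \frac{\left(- \frac{3}{2}\right) \left(-611\right)}{\frac{1112}{595}} + \frac{79486}{74314} = \frac{1833}{2} \cdot \frac{595}{1112} + 79486 \cdot \frac{1}{74314} = \frac{1090635}{2224} + \frac{39743}{37157} = \frac{40613113127}{82637168}$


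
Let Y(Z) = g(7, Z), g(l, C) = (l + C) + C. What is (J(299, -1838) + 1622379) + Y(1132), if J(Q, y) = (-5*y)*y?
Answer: -15266570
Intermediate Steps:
J(Q, y) = -5*y**2
g(l, C) = l + 2*C (g(l, C) = (C + l) + C = l + 2*C)
Y(Z) = 7 + 2*Z
(J(299, -1838) + 1622379) + Y(1132) = (-5*(-1838)**2 + 1622379) + (7 + 2*1132) = (-5*3378244 + 1622379) + (7 + 2264) = (-16891220 + 1622379) + 2271 = -15268841 + 2271 = -15266570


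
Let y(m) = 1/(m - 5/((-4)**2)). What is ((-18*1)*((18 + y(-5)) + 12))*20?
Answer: -182448/17 ≈ -10732.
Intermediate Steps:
y(m) = 1/(-5/16 + m) (y(m) = 1/(m - 5/16) = 1/(-5/16 + m))
((-18*1)*((18 + y(-5)) + 12))*20 = ((-18*1)*((18 + 16/(-5 + 16*(-5))) + 12))*20 = -18*((18 + 16/(-5 - 80)) + 12)*20 = -18*((18 + 16/(-85)) + 12)*20 = -18*((18 + 16*(-1/85)) + 12)*20 = -18*((18 - 16/85) + 12)*20 = -18*(1514/85 + 12)*20 = -18*2534/85*20 = -45612/85*20 = -182448/17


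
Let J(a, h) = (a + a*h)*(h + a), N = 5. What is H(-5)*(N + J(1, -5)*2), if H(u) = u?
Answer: -185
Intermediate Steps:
J(a, h) = (a + h)*(a + a*h) (J(a, h) = (a + a*h)*(a + h) = (a + h)*(a + a*h))
H(-5)*(N + J(1, -5)*2) = -5*(5 + (1*(1 - 5 + (-5)² + 1*(-5)))*2) = -5*(5 + (1*(1 - 5 + 25 - 5))*2) = -5*(5 + (1*16)*2) = -5*(5 + 16*2) = -5*(5 + 32) = -5*37 = -185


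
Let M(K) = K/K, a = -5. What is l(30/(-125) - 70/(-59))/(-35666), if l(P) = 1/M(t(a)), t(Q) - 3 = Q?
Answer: -1/35666 ≈ -2.8038e-5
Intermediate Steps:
t(Q) = 3 + Q
M(K) = 1
l(P) = 1 (l(P) = 1/1 = 1)
l(30/(-125) - 70/(-59))/(-35666) = 1/(-35666) = 1*(-1/35666) = -1/35666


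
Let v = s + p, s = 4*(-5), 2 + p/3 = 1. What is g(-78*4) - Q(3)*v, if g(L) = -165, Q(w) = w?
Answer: -96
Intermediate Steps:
p = -3 (p = -6 + 3*1 = -6 + 3 = -3)
s = -20
v = -23 (v = -20 - 3 = -23)
g(-78*4) - Q(3)*v = -165 - 3*(-23) = -165 - 1*(-69) = -165 + 69 = -96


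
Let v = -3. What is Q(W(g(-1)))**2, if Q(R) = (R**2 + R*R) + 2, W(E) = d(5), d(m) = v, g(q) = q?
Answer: 400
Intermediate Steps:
d(m) = -3
W(E) = -3
Q(R) = 2 + 2*R**2 (Q(R) = (R**2 + R**2) + 2 = 2*R**2 + 2 = 2 + 2*R**2)
Q(W(g(-1)))**2 = (2 + 2*(-3)**2)**2 = (2 + 2*9)**2 = (2 + 18)**2 = 20**2 = 400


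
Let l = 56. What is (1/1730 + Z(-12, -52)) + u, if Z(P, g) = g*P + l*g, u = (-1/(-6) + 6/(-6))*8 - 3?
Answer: -11924887/5190 ≈ -2297.7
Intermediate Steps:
u = -29/3 (u = (-1*(-⅙) + 6*(-⅙))*8 - 3 = (⅙ - 1)*8 - 3 = -⅚*8 - 3 = -20/3 - 3 = -29/3 ≈ -9.6667)
Z(P, g) = 56*g + P*g (Z(P, g) = g*P + 56*g = P*g + 56*g = 56*g + P*g)
(1/1730 + Z(-12, -52)) + u = (1/1730 - 52*(56 - 12)) - 29/3 = (1/1730 - 52*44) - 29/3 = (1/1730 - 2288) - 29/3 = -3958239/1730 - 29/3 = -11924887/5190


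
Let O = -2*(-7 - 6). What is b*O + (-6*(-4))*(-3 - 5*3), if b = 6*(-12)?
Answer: -2304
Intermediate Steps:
b = -72
O = 26 (O = -2*(-13) = 26)
b*O + (-6*(-4))*(-3 - 5*3) = -72*26 + (-6*(-4))*(-3 - 5*3) = -1872 + 24*(-3 - 15) = -1872 + 24*(-18) = -1872 - 432 = -2304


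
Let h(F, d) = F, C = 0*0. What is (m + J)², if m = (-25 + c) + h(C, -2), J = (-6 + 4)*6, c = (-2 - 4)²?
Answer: 1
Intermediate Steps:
C = 0
c = 36 (c = (-6)² = 36)
J = -12 (J = -2*6 = -12)
m = 11 (m = (-25 + 36) + 0 = 11 + 0 = 11)
(m + J)² = (11 - 12)² = (-1)² = 1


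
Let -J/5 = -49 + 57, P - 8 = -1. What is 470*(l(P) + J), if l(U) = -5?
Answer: -21150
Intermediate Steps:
P = 7 (P = 8 - 1 = 7)
J = -40 (J = -5*(-49 + 57) = -5*8 = -40)
470*(l(P) + J) = 470*(-5 - 40) = 470*(-45) = -21150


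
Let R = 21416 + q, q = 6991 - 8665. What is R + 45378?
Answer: 65120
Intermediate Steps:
q = -1674
R = 19742 (R = 21416 - 1674 = 19742)
R + 45378 = 19742 + 45378 = 65120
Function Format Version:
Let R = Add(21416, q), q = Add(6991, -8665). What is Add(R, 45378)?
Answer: 65120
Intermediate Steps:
q = -1674
R = 19742 (R = Add(21416, -1674) = 19742)
Add(R, 45378) = Add(19742, 45378) = 65120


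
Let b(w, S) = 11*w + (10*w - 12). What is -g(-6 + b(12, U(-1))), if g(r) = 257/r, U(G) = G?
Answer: -257/234 ≈ -1.0983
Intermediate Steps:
b(w, S) = -12 + 21*w (b(w, S) = 11*w + (-12 + 10*w) = -12 + 21*w)
-g(-6 + b(12, U(-1))) = -257/(-6 + (-12 + 21*12)) = -257/(-6 + (-12 + 252)) = -257/(-6 + 240) = -257/234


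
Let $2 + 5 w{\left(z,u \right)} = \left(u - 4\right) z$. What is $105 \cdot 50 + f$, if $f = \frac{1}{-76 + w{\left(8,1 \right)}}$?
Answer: $\frac{2131495}{406} \approx 5250.0$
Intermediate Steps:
$w{\left(z,u \right)} = - \frac{2}{5} + \frac{z \left(-4 + u\right)}{5}$ ($w{\left(z,u \right)} = - \frac{2}{5} + \frac{\left(u - 4\right) z}{5} = - \frac{2}{5} + \frac{\left(-4 + u\right) z}{5} = - \frac{2}{5} + \frac{z \left(-4 + u\right)}{5}$)
$f = - \frac{5}{406}$ ($f = \frac{1}{-76 - \left(\frac{34}{5} - \frac{8}{5}\right)} = \frac{1}{-76 - \frac{26}{5}} = \frac{1}{- \frac{406}{5}} = - \frac{5}{406} \approx -0.012315$)
$105 \cdot 50 + f = 105 \cdot 50 - \frac{5}{406} = 5250 - \frac{5}{406} = \frac{2131495}{406}$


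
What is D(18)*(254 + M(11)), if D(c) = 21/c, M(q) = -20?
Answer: 273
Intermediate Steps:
D(18)*(254 + M(11)) = (21/18)*(254 - 20) = (21*(1/18))*234 = (7/6)*234 = 273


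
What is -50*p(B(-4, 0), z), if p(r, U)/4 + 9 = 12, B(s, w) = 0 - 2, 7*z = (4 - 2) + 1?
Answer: -600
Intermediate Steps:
z = 3/7 (z = ((4 - 2) + 1)/7 = (2 + 1)/7 = (⅐)*3 = 3/7 ≈ 0.42857)
B(s, w) = -2
p(r, U) = 12 (p(r, U) = -36 + 4*12 = -36 + 48 = 12)
-50*p(B(-4, 0), z) = -50*12 = -600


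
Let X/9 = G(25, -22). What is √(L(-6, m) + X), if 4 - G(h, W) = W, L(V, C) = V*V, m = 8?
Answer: 3*√30 ≈ 16.432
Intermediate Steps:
L(V, C) = V²
G(h, W) = 4 - W
X = 234 (X = 9*(4 - 1*(-22)) = 9*(4 + 22) = 9*26 = 234)
√(L(-6, m) + X) = √((-6)² + 234) = √(36 + 234) = √270 = 3*√30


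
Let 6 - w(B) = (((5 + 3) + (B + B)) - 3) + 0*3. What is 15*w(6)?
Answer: -165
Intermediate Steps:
w(B) = 1 - 2*B (w(B) = 6 - ((((5 + 3) + (B + B)) - 3) + 0*3) = 6 - (((8 + 2*B) - 3) + 0) = 6 - ((5 + 2*B) + 0) = 6 - (5 + 2*B) = 6 + (-5 - 2*B) = 1 - 2*B)
15*w(6) = 15*(1 - 2*6) = 15*(1 - 12) = 15*(-11) = -165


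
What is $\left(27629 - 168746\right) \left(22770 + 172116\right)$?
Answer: $-27501727662$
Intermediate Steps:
$\left(27629 - 168746\right) \left(22770 + 172116\right) = \left(-141117\right) 194886 = -27501727662$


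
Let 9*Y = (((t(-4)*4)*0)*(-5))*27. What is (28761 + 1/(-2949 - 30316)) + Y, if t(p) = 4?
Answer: 956734664/33265 ≈ 28761.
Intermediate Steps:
Y = 0 (Y = ((((4*4)*0)*(-5))*27)/9 = (((16*0)*(-5))*27)/9 = ((0*(-5))*27)/9 = (0*27)/9 = (⅑)*0 = 0)
(28761 + 1/(-2949 - 30316)) + Y = (28761 + 1/(-2949 - 30316)) + 0 = (28761 + 1/(-33265)) + 0 = (28761 - 1/33265) + 0 = 956734664/33265 + 0 = 956734664/33265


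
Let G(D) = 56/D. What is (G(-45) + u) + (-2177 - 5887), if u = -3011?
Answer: -498431/45 ≈ -11076.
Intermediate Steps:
(G(-45) + u) + (-2177 - 5887) = (56/(-45) - 3011) + (-2177 - 5887) = (56*(-1/45) - 3011) - 8064 = (-56/45 - 3011) - 8064 = -135551/45 - 8064 = -498431/45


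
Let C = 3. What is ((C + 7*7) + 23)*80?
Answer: 6000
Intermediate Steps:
((C + 7*7) + 23)*80 = ((3 + 7*7) + 23)*80 = ((3 + 49) + 23)*80 = (52 + 23)*80 = 75*80 = 6000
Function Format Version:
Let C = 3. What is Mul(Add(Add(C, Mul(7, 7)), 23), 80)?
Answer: 6000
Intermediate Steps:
Mul(Add(Add(C, Mul(7, 7)), 23), 80) = Mul(Add(Add(3, Mul(7, 7)), 23), 80) = Mul(Add(Add(3, 49), 23), 80) = Mul(Add(52, 23), 80) = Mul(75, 80) = 6000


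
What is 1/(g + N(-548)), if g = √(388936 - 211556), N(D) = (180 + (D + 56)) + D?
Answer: -43/28111 - 7*√905/281110 ≈ -0.0022788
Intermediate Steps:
N(D) = 236 + 2*D (N(D) = (180 + (56 + D)) + D = (236 + D) + D = 236 + 2*D)
g = 14*√905 (g = √177380 = 14*√905 ≈ 421.17)
1/(g + N(-548)) = 1/(14*√905 + (236 + 2*(-548))) = 1/(14*√905 + (236 - 1096)) = 1/(14*√905 - 860) = 1/(-860 + 14*√905)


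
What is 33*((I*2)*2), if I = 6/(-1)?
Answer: -792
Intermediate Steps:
I = -6 (I = 6*(-1) = -6)
33*((I*2)*2) = 33*(-6*2*2) = 33*(-12*2) = 33*(-24) = -792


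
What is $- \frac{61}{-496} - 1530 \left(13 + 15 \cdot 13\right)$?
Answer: $- \frac{157846979}{496} \approx -3.1824 \cdot 10^{5}$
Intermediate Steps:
$- \frac{61}{-496} - 1530 \left(13 + 15 \cdot 13\right) = \left(-61\right) \left(- \frac{1}{496}\right) - 1530 \left(13 + 195\right) = \frac{61}{496} - 318240 = - \frac{157846979}{496}$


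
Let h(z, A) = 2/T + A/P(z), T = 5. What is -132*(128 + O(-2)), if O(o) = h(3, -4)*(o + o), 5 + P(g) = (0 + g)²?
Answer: -86064/5 ≈ -17213.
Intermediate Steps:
P(g) = -5 + g² (P(g) = -5 + (0 + g)² = -5 + g²)
h(z, A) = ⅖ + A/(-5 + z²) (h(z, A) = 2/5 + A/(-5 + z²) = 2*(⅕) + A/(-5 + z²) = ⅖ + A/(-5 + z²))
O(o) = -6*o/5 (O(o) = ((-2 - 4 + (⅖)*3²)/(-5 + 3²))*(o + o) = ((-2 - 4 + (⅖)*9)/(-5 + 9))*(2*o) = ((-2 - 4 + 18/5)/4)*(2*o) = ((¼)*(-12/5))*(2*o) = -6*o/5)
-132*(128 + O(-2)) = -132*(128 - 6/5*(-2)) = -132*(128 + 12/5) = -132*652/5 = -86064/5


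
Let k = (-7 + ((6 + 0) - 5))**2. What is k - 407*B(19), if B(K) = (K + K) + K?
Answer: -23163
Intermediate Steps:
k = 36 (k = (-7 + (6 - 5))**2 = (-7 + 1)**2 = (-6)**2 = 36)
B(K) = 3*K (B(K) = 2*K + K = 3*K)
k - 407*B(19) = 36 - 1221*19 = 36 - 407*57 = 36 - 23199 = -23163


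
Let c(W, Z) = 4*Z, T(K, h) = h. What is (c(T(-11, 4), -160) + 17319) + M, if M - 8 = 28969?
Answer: 45656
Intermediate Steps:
M = 28977 (M = 8 + 28969 = 28977)
(c(T(-11, 4), -160) + 17319) + M = (4*(-160) + 17319) + 28977 = (-640 + 17319) + 28977 = 16679 + 28977 = 45656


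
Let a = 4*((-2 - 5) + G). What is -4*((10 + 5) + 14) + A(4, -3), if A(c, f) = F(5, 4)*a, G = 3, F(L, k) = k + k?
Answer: -244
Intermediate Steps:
F(L, k) = 2*k
a = -16 (a = 4*((-2 - 5) + 3) = 4*(-7 + 3) = 4*(-4) = -16)
A(c, f) = -128 (A(c, f) = (2*4)*(-16) = 8*(-16) = -128)
-4*((10 + 5) + 14) + A(4, -3) = -4*((10 + 5) + 14) - 128 = -4*(15 + 14) - 128 = -4*29 - 128 = -116 - 128 = -244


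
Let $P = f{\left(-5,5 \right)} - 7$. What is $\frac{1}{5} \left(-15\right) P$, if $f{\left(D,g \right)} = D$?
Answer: $36$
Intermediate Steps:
$P = -12$ ($P = -5 - 7 = -12$)
$\frac{1}{5} \left(-15\right) P = \frac{1}{5} \left(-15\right) \left(-12\right) = \left(-3\right) \left(-12\right) = 36$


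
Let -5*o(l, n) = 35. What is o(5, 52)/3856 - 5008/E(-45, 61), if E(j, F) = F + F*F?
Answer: -9668661/7291696 ≈ -1.3260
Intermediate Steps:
o(l, n) = -7 (o(l, n) = -⅕*35 = -7)
E(j, F) = F + F²
o(5, 52)/3856 - 5008/E(-45, 61) = -7/3856 - 5008*1/(61*(1 + 61)) = -7*1/3856 - 5008/(61*62) = -7/3856 - 5008/3782 = -7/3856 - 5008*1/3782 = -7/3856 - 2504/1891 = -9668661/7291696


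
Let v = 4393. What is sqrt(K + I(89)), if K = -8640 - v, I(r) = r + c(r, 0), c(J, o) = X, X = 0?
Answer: 4*I*sqrt(809) ≈ 113.77*I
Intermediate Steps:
c(J, o) = 0
I(r) = r (I(r) = r + 0 = r)
K = -13033 (K = -8640 - 1*4393 = -8640 - 4393 = -13033)
sqrt(K + I(89)) = sqrt(-13033 + 89) = sqrt(-12944) = 4*I*sqrt(809)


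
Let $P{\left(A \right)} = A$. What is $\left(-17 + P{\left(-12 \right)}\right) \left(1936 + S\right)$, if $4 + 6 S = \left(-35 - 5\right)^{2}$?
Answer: $-63858$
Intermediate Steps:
$S = 266$ ($S = - \frac{2}{3} + \frac{\left(-35 - 5\right)^{2}}{6} = - \frac{2}{3} + \frac{\left(-40\right)^{2}}{6} = - \frac{2}{3} + \frac{1}{6} \cdot 1600 = - \frac{2}{3} + \frac{800}{3} = 266$)
$\left(-17 + P{\left(-12 \right)}\right) \left(1936 + S\right) = \left(-17 - 12\right) \left(1936 + 266\right) = \left(-29\right) 2202 = -63858$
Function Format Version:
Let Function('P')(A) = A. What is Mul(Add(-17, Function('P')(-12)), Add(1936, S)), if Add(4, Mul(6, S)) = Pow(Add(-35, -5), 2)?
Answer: -63858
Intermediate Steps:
S = 266 (S = Add(Rational(-2, 3), Mul(Rational(1, 6), Pow(Add(-35, -5), 2))) = Add(Rational(-2, 3), Mul(Rational(1, 6), Pow(-40, 2))) = Add(Rational(-2, 3), Mul(Rational(1, 6), 1600)) = Add(Rational(-2, 3), Rational(800, 3)) = 266)
Mul(Add(-17, Function('P')(-12)), Add(1936, S)) = Mul(Add(-17, -12), Add(1936, 266)) = Mul(-29, 2202) = -63858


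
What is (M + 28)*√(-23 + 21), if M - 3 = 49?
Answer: 80*I*√2 ≈ 113.14*I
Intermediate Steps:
M = 52 (M = 3 + 49 = 52)
(M + 28)*√(-23 + 21) = (52 + 28)*√(-23 + 21) = 80*√(-2) = 80*(I*√2) = 80*I*√2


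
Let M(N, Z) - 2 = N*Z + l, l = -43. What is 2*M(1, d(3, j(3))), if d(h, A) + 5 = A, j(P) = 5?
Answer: -82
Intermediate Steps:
d(h, A) = -5 + A
M(N, Z) = -41 + N*Z (M(N, Z) = 2 + (N*Z - 43) = 2 + (-43 + N*Z) = -41 + N*Z)
2*M(1, d(3, j(3))) = 2*(-41 + 1*(-5 + 5)) = 2*(-41 + 1*0) = 2*(-41 + 0) = 2*(-41) = -82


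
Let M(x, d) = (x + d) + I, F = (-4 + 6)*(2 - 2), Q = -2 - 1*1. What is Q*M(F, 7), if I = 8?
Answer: -45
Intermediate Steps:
Q = -3 (Q = -2 - 1 = -3)
F = 0 (F = 2*0 = 0)
M(x, d) = 8 + d + x (M(x, d) = (x + d) + 8 = (d + x) + 8 = 8 + d + x)
Q*M(F, 7) = -3*(8 + 7 + 0) = -3*15 = -45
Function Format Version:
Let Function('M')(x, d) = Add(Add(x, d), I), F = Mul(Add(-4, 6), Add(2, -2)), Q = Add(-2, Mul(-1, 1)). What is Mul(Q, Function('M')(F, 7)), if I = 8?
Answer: -45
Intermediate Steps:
Q = -3 (Q = Add(-2, -1) = -3)
F = 0 (F = Mul(2, 0) = 0)
Function('M')(x, d) = Add(8, d, x) (Function('M')(x, d) = Add(Add(x, d), 8) = Add(Add(d, x), 8) = Add(8, d, x))
Mul(Q, Function('M')(F, 7)) = Mul(-3, Add(8, 7, 0)) = Mul(-3, 15) = -45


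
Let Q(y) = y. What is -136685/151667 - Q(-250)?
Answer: 37780065/151667 ≈ 249.10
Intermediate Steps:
-136685/151667 - Q(-250) = -136685/151667 - 1*(-250) = -136685*1/151667 + 250 = -136685/151667 + 250 = 37780065/151667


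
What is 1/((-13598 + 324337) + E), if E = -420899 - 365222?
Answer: -1/475382 ≈ -2.1036e-6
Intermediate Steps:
E = -786121
1/((-13598 + 324337) + E) = 1/((-13598 + 324337) - 786121) = 1/(310739 - 786121) = 1/(-475382) = -1/475382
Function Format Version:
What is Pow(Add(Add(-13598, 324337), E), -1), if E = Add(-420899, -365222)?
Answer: Rational(-1, 475382) ≈ -2.1036e-6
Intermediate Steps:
E = -786121
Pow(Add(Add(-13598, 324337), E), -1) = Pow(Add(Add(-13598, 324337), -786121), -1) = Pow(Add(310739, -786121), -1) = Pow(-475382, -1) = Rational(-1, 475382)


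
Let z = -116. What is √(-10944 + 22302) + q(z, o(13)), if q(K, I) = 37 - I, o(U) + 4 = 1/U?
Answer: 532/13 + 3*√1262 ≈ 147.50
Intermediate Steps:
o(U) = -4 + 1/U
√(-10944 + 22302) + q(z, o(13)) = √(-10944 + 22302) + (37 - (-4 + 1/13)) = √11358 + (37 - (-4 + 1/13)) = 3*√1262 + (37 - 1*(-51/13)) = 3*√1262 + (37 + 51/13) = 3*√1262 + 532/13 = 532/13 + 3*√1262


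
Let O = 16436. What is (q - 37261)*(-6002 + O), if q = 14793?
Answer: -234431112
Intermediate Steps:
(q - 37261)*(-6002 + O) = (14793 - 37261)*(-6002 + 16436) = -22468*10434 = -234431112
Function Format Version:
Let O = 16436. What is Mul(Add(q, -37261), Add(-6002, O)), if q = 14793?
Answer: -234431112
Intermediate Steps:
Mul(Add(q, -37261), Add(-6002, O)) = Mul(Add(14793, -37261), Add(-6002, 16436)) = Mul(-22468, 10434) = -234431112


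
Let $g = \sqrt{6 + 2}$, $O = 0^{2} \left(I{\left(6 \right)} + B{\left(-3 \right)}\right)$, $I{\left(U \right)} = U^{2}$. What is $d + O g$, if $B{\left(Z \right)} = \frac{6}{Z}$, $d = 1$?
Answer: $1$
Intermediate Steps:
$O = 0$ ($O = 0^{2} \left(6^{2} + \frac{6}{-3}\right) = 0 \left(36 + 6 \left(- \frac{1}{3}\right)\right) = 0 \left(36 - 2\right) = 0 \cdot 34 = 0$)
$g = 2 \sqrt{2}$ ($g = \sqrt{8} = 2 \sqrt{2} \approx 2.8284$)
$d + O g = 1 + 0 \cdot 2 \sqrt{2} = 1 + 0 = 1$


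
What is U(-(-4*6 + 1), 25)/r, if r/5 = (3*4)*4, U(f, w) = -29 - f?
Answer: -13/60 ≈ -0.21667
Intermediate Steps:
r = 240 (r = 5*((3*4)*4) = 5*(12*4) = 5*48 = 240)
U(-(-4*6 + 1), 25)/r = (-29 - (-1)*(-4*6 + 1))/240 = (-29 - (-1)*(-24 + 1))*(1/240) = (-29 - (-1)*(-23))*(1/240) = (-29 - 1*23)*(1/240) = (-29 - 23)*(1/240) = -52*1/240 = -13/60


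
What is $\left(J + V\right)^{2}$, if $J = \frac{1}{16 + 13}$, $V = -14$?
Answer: $\frac{164025}{841} \approx 195.04$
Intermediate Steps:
$J = \frac{1}{29} \approx 0.034483$
$\left(J + V\right)^{2} = \left(\frac{1}{29} - 14\right)^{2} = \left(- \frac{405}{29}\right)^{2} = \frac{164025}{841}$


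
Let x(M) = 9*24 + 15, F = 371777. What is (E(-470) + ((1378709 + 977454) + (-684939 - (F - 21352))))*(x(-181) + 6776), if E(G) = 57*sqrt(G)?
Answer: 9254838593 + 399399*I*sqrt(470) ≈ 9.2548e+9 + 8.6588e+6*I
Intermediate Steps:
x(M) = 231 (x(M) = 216 + 15 = 231)
(E(-470) + ((1378709 + 977454) + (-684939 - (F - 21352))))*(x(-181) + 6776) = (57*sqrt(-470) + ((1378709 + 977454) + (-684939 - (371777 - 21352))))*(231 + 6776) = (57*(I*sqrt(470)) + (2356163 + (-684939 - 1*350425)))*7007 = (57*I*sqrt(470) + (2356163 + (-684939 - 350425)))*7007 = (57*I*sqrt(470) + (2356163 - 1035364))*7007 = (57*I*sqrt(470) + 1320799)*7007 = (1320799 + 57*I*sqrt(470))*7007 = 9254838593 + 399399*I*sqrt(470)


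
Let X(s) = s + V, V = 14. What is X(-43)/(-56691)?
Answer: 29/56691 ≈ 0.00051154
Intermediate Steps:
X(s) = 14 + s (X(s) = s + 14 = 14 + s)
X(-43)/(-56691) = (14 - 43)/(-56691) = -29*(-1/56691) = 29/56691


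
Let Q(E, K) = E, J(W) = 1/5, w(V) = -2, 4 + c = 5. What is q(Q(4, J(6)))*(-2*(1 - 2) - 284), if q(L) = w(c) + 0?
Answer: 564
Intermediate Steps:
c = 1 (c = -4 + 5 = 1)
J(W) = ⅕
q(L) = -2 (q(L) = -2 + 0 = -2)
q(Q(4, J(6)))*(-2*(1 - 2) - 284) = -2*(-2*(1 - 2) - 284) = -2*(-2*(-1) - 284) = -2*(2 - 284) = -2*(-282) = 564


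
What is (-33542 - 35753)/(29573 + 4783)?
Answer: -69295/34356 ≈ -2.0170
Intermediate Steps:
(-33542 - 35753)/(29573 + 4783) = -69295/34356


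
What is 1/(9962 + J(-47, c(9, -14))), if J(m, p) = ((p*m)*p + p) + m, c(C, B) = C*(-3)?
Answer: -1/24375 ≈ -4.1026e-5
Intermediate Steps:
c(C, B) = -3*C
J(m, p) = m + p + m*p² (J(m, p) = ((m*p)*p + p) + m = (m*p² + p) + m = (p + m*p²) + m = m + p + m*p²)
1/(9962 + J(-47, c(9, -14))) = 1/(9962 + (-47 - 3*9 - 47*(-3*9)²)) = 1/(9962 + (-47 - 27 - 47*(-27)²)) = 1/(9962 + (-47 - 27 - 47*729)) = 1/(9962 + (-47 - 27 - 34263)) = 1/(9962 - 34337) = 1/(-24375) = -1/24375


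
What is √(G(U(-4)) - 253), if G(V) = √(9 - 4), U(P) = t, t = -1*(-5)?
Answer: √(-253 + √5) ≈ 15.836*I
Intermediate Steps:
t = 5
U(P) = 5
G(V) = √5
√(G(U(-4)) - 253) = √(√5 - 253) = √(-253 + √5)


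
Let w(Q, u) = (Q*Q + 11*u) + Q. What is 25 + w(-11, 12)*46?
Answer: 11157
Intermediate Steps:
w(Q, u) = Q + Q**2 + 11*u (w(Q, u) = (Q**2 + 11*u) + Q = Q + Q**2 + 11*u)
25 + w(-11, 12)*46 = 25 + (-11 + (-11)**2 + 11*12)*46 = 25 + (-11 + 121 + 132)*46 = 25 + 242*46 = 25 + 11132 = 11157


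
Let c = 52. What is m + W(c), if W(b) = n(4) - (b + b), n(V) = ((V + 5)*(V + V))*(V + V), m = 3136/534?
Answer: 127592/267 ≈ 477.87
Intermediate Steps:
m = 1568/267 (m = 3136*(1/534) = 1568/267 ≈ 5.8727)
n(V) = 4*V²*(5 + V) (n(V) = ((5 + V)*(2*V))*(2*V) = (2*V*(5 + V))*(2*V) = 4*V²*(5 + V))
W(b) = 576 - 2*b (W(b) = 4*4²*(5 + 4) - (b + b) = 4*16*9 - 2*b = 576 - 2*b)
m + W(c) = 1568/267 + (576 - 2*52) = 1568/267 + (576 - 104) = 1568/267 + 472 = 127592/267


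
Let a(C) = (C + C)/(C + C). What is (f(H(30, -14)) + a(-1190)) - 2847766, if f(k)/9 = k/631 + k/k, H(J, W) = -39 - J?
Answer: -1796934657/631 ≈ -2.8478e+6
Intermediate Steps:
a(C) = 1 (a(C) = (2*C)/((2*C)) = (2*C)*(1/(2*C)) = 1)
f(k) = 9 + 9*k/631 (f(k) = 9*(k/631 + k/k) = 9*(k*(1/631) + 1) = 9*(k/631 + 1) = 9*(1 + k/631) = 9 + 9*k/631)
(f(H(30, -14)) + a(-1190)) - 2847766 = ((9 + 9*(-39 - 1*30)/631) + 1) - 2847766 = ((9 + 9*(-39 - 30)/631) + 1) - 2847766 = ((9 + (9/631)*(-69)) + 1) - 2847766 = ((9 - 621/631) + 1) - 2847766 = (5058/631 + 1) - 2847766 = 5689/631 - 2847766 = -1796934657/631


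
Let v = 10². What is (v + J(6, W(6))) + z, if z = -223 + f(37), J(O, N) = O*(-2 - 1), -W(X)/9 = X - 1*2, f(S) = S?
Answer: -104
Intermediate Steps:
W(X) = 18 - 9*X (W(X) = -9*(X - 1*2) = -9*(X - 2) = -9*(-2 + X) = 18 - 9*X)
J(O, N) = -3*O (J(O, N) = O*(-3) = -3*O)
v = 100
z = -186 (z = -223 + 37 = -186)
(v + J(6, W(6))) + z = (100 - 3*6) - 186 = (100 - 18) - 186 = 82 - 186 = -104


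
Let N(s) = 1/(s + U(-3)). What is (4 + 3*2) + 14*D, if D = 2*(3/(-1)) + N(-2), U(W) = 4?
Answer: -67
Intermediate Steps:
N(s) = 1/(4 + s) (N(s) = 1/(s + 4) = 1/(4 + s))
D = -11/2 (D = 2*(3/(-1)) + 1/(4 - 2) = 2*(3*(-1)) + 1/2 = 2*(-3) + ½ = -6 + ½ = -11/2 ≈ -5.5000)
(4 + 3*2) + 14*D = (4 + 3*2) + 14*(-11/2) = (4 + 6) - 77 = 10 - 77 = -67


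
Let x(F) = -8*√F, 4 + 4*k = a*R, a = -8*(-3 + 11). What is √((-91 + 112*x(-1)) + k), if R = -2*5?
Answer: 2*√(17 - 224*I) ≈ 21.984 - 20.379*I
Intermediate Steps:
a = -64 (a = -8*8 = -64)
R = -10
k = 159 (k = -1 + (-64*(-10))/4 = -1 + (¼)*640 = -1 + 160 = 159)
√((-91 + 112*x(-1)) + k) = √((-91 + 112*(-8*I)) + 159) = √((-91 - 896*I) + 159) = √(68 - 896*I)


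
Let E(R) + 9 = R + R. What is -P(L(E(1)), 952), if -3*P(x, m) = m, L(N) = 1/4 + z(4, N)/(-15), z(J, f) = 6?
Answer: 952/3 ≈ 317.33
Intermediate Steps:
E(R) = -9 + 2*R (E(R) = -9 + (R + R) = -9 + 2*R)
L(N) = -3/20 (L(N) = 1/4 + 6/(-15) = 1*(¼) + 6*(-1/15) = ¼ - ⅖ = -3/20)
P(x, m) = -m/3
-P(L(E(1)), 952) = -(-1)*952/3 = -1*(-952/3) = 952/3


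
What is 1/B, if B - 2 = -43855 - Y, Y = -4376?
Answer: -1/39477 ≈ -2.5331e-5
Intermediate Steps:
B = -39477 (B = 2 + (-43855 - 1*(-4376)) = 2 + (-43855 + 4376) = 2 - 39479 = -39477)
1/B = 1/(-39477) = -1/39477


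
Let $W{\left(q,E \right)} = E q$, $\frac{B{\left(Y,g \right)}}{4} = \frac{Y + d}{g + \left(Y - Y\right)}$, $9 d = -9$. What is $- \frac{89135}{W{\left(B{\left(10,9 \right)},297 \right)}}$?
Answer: $- \frac{89135}{1188} \approx -75.029$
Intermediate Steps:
$d = -1$ ($d = \frac{1}{9} \left(-9\right) = -1$)
$B{\left(Y,g \right)} = \frac{4 \left(-1 + Y\right)}{g}$ ($B{\left(Y,g \right)} = 4 \frac{Y - 1}{g + \left(Y - Y\right)} = 4 \frac{-1 + Y}{g + 0} = 4 \frac{-1 + Y}{g} = \frac{4 \left(-1 + Y\right)}{g}$)
$- \frac{89135}{W{\left(B{\left(10,9 \right)},297 \right)}} = - \frac{89135}{297 \frac{4 \left(-1 + 10\right)}{9}} = - \frac{89135}{297 \cdot 4 \cdot \frac{1}{9} \cdot 9} = - \frac{89135}{297 \cdot 4} = - \frac{89135}{1188}$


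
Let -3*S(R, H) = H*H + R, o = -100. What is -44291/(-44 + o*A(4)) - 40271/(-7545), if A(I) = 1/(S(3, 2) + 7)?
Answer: 2357673283/3455610 ≈ 682.27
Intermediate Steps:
S(R, H) = -R/3 - H**2/3 (S(R, H) = -(H*H + R)/3 = -(H**2 + R)/3 = -(R + H**2)/3 = -R/3 - H**2/3)
A(I) = 3/14 (A(I) = 1/((-1/3*3 - 1/3*2**2) + 7) = 1/((-1 - 1/3*4) + 7) = 1/((-1 - 4/3) + 7) = 1/(-7/3 + 7) = 1/(14/3) = 3/14)
-44291/(-44 + o*A(4)) - 40271/(-7545) = -44291/(-44 - 100*3/14) - 40271/(-7545) = -44291/(-44 - 150/7) - 40271*(-1/7545) = -44291/(-458/7) + 40271/7545 = -44291*(-7/458) + 40271/7545 = 310037/458 + 40271/7545 = 2357673283/3455610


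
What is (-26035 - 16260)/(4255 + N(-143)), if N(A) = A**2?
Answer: -42295/24704 ≈ -1.7121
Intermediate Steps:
(-26035 - 16260)/(4255 + N(-143)) = (-26035 - 16260)/(4255 + (-143)**2) = -42295/(4255 + 20449) = -42295/24704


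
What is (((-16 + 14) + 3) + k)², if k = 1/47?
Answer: 2304/2209 ≈ 1.0430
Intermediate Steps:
k = 1/47 ≈ 0.021277
(((-16 + 14) + 3) + k)² = (((-16 + 14) + 3) + 1/47)² = ((-2 + 3) + 1/47)² = (1 + 1/47)² = (48/47)² = 2304/2209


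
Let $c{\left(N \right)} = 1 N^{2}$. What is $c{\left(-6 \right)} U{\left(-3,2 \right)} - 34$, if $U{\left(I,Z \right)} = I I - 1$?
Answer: $254$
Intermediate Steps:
$c{\left(N \right)} = N^{2}$
$U{\left(I,Z \right)} = -1 + I^{2}$ ($U{\left(I,Z \right)} = I^{2} - 1 = -1 + I^{2}$)
$c{\left(-6 \right)} U{\left(-3,2 \right)} - 34 = \left(-6\right)^{2} \left(-1 + \left(-3\right)^{2}\right) - 34 = 36 \left(-1 + 9\right) - 34 = 36 \cdot 8 - 34 = 288 - 34 = 254$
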